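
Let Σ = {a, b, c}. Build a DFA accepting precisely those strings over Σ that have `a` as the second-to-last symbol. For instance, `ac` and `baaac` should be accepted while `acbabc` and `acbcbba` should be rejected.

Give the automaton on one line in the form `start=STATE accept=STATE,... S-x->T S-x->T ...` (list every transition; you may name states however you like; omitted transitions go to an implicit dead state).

start=s0 accept=s4,s5,s6 s0-a->s1 s0-b->s2 s0-c->s3 s1-a->s4 s1-b->s5 s1-c->s6 s2-a->s7 s2-b->s8 s2-c->s9 s3-a->s10 s3-b->s11 s3-c->s12 s4-a->s4 s4-b->s5 s4-c->s6 s5-a->s7 s5-b->s8 s5-c->s9 s6-a->s10 s6-b->s11 s6-c->s12 s7-a->s4 s7-b->s5 s7-c->s6 s8-a->s7 s8-b->s8 s8-c->s9 s9-a->s10 s9-b->s11 s9-c->s12 s10-a->s4 s10-b->s5 s10-c->s6 s11-a->s7 s11-b->s8 s11-c->s9 s12-a->s10 s12-b->s11 s12-c->s12

Because acceptance depends on a position counted from the end, the machine has to buffer the most recent 2 symbols. Make each state the string of the last up-to-2 symbols read; on input `x` shift the window left and append `x`. Accept when the buffered window has length 2 and begins with `a`.
          a    b    c  
>  s0     s1   s2   s3 
   s1     s4   s5   s6 
   s2     s7   s8   s9 
   s3    s10  s11  s12 
 * s4     s4   s5   s6 
 * s5     s7   s8   s9 
 * s6    s10  s11  s12 
   s7     s4   s5   s6 
   s8     s7   s8   s9 
   s9    s10  s11  s12 
   s10    s4   s5   s6 
   s11    s7   s8   s9 
   s12   s10  s11  s12 
(> = start, * = accepting)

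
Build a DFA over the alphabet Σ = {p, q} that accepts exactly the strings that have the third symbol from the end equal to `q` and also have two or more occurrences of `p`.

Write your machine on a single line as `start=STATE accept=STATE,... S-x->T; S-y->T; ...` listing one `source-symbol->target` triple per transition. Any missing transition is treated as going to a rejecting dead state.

start=A; accept=J,L,M,N; A-p->B; A-q->C; B-p->D; B-q->E; C-p->F; C-q->C; D-p->D; D-q->G; E-p->H; E-q->I; F-p->J; F-q->E; G-p->H; G-q->K; H-p->J; H-q->L; I-p->M; I-q->I; J-p->D; J-q->G; K-p->M; K-q->N; L-p->H; L-q->K; M-p->J; M-q->L; N-p->M; N-q->N

Handle the two conditions separately and then intersect. One (15 states) tracks the last 3 symbols read; the other (4 states) tracks the count of `p`s, saturating at 3. Each combined state is a pair, one component from each; accept when both components accept. After merging equivalent states the machine shrinks.
A 14-state machine:
       p  q 
>  A   B  C 
   B   D  E 
   C   F  C 
   D   D  G 
   E   H  I 
   F   J  E 
   G   H  K 
   H   J  L 
   I   M  I 
 * J   D  G 
   K   M  N 
 * L   H  K 
 * M   J  L 
 * N   M  N 
(> = start, * = accepting)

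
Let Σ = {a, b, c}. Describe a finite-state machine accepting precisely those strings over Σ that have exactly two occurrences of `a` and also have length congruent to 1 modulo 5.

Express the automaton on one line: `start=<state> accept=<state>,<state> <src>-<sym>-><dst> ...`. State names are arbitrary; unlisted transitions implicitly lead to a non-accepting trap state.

start=s0 accept=s18 s0-a->s1 s0-b->s2 s0-c->s2 s1-a->s3 s1-b->s4 s1-c->s4 s2-a->s4 s2-b->s5 s2-c->s5 s3-a->s6 s3-b->s7 s3-c->s7 s4-a->s7 s4-b->s8 s4-c->s8 s5-a->s8 s5-b->s9 s5-c->s9 s6-a->s10 s6-b->s10 s6-c->s10 s7-a->s10 s7-b->s11 s7-c->s11 s8-a->s11 s8-b->s12 s8-c->s12 s9-a->s12 s9-b->s13 s9-c->s13 s10-a->s14 s10-b->s14 s10-c->s14 s11-a->s14 s11-b->s15 s11-c->s15 s12-a->s15 s12-b->s16 s12-c->s16 s13-a->s16 s13-b->s0 s13-c->s0 s14-a->s17 s14-b->s17 s14-c->s17 s15-a->s17 s15-b->s18 s15-c->s18 s16-a->s18 s16-b->s1 s16-c->s1 s17-a->s19 s17-b->s19 s17-c->s19 s18-a->s19 s18-b->s3 s18-c->s3 s19-a->s6 s19-b->s6 s19-c->s6

Handle the two conditions separately and then intersect. The first has 4 states tracking the count of `a`s, saturating at 3; the second has 5 states tracking the input length modulo 5. A product state is a pair (one from each), accepting exactly when both do.
          a    b    c  
>  s0     s1   s2   s2 
   s1     s3   s4   s4 
   s2     s4   s5   s5 
   s3     s6   s7   s7 
   s4     s7   s8   s8 
   s5     s8   s9   s9 
   s6    s10  s10  s10 
   s7    s10  s11  s11 
   s8    s11  s12  s12 
   s9    s12  s13  s13 
   s10   s14  s14  s14 
   s11   s14  s15  s15 
   s12   s15  s16  s16 
   s13   s16   s0   s0 
   s14   s17  s17  s17 
   s15   s17  s18  s18 
   s16   s18   s1   s1 
   s17   s19  s19  s19 
 * s18   s19   s3   s3 
   s19    s6   s6   s6 
(> = start, * = accepting)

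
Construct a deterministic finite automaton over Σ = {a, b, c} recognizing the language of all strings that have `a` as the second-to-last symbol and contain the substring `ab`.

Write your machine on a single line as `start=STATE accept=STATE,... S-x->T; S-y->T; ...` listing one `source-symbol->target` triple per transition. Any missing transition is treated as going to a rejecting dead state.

Build one automaton per condition and run them in lockstep. One (13 states) tracks the last 2 symbols read; the other (3 states) tracks whether and how much of `ab` has been seen. Each combined state is a pair, one component from each; accept when both components accept. Equivalent product states are then merged.
A 6-state machine:
        a   b   c  
>  s0   s1  s0  s0 
   s1   s1  s2  s0 
 * s2   s3  s4  s4 
   s3   s5  s2  s2 
   s4   s3  s4  s4 
 * s5   s5  s2  s2 
(> = start, * = accepting)

start=s0; accept=s2,s5; s0-a->s1; s0-b->s0; s0-c->s0; s1-a->s1; s1-b->s2; s1-c->s0; s2-a->s3; s2-b->s4; s2-c->s4; s3-a->s5; s3-b->s2; s3-c->s2; s4-a->s3; s4-b->s4; s4-c->s4; s5-a->s5; s5-b->s2; s5-c->s2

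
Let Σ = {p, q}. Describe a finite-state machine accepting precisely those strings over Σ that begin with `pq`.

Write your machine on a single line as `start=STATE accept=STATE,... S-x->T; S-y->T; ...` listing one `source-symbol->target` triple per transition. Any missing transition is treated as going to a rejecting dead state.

start=s0; accept=s2; s0-p->s1; s0-q->s3; s1-p->s3; s1-q->s2; s2-p->s2; s2-q->s2; s3-p->s3; s3-q->s3

Check the first 2 symbols one by one: s0 through s1 record how many have matched `pq` so far; any wrong symbol goes to the dead state s3. After all 2 match we enter the accepting sink s2.
A 4-state machine:
        p   q  
>  s0   s1  s3 
   s1   s3  s2 
 * s2   s2  s2 
   s3   s3  s3 
(> = start, * = accepting)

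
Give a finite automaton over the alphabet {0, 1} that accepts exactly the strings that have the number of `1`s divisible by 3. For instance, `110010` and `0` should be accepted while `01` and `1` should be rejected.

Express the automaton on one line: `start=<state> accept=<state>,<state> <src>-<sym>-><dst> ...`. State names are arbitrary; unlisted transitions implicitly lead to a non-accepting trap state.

Keep the running count of `1`s modulo 3: each `1` advances along the cycle q0 → q1 → q2 → q0 while other symbols loop. Accept at q0.
3 states suffice.
        0   1  
>* q0   q0  q1 
   q1   q1  q2 
   q2   q2  q0 
(> = start, * = accepting)

start=q0 accept=q0 q0-0->q0 q0-1->q1 q1-0->q1 q1-1->q2 q2-0->q2 q2-1->q0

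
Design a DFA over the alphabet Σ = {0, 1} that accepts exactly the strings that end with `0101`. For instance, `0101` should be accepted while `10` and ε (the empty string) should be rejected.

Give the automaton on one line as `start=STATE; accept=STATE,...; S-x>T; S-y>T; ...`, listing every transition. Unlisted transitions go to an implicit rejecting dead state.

Let each state record the length of the longest suffix of the input read so far that is also a prefix of `0101`. q1 means the last symbol is `0`; q2 means the last 2 symbols are `01`; q3 means the last 3 symbols are `010`; q4 means the last 4 symbols are `0101`. Accept only at q4, where the string currently ends in `0101`.
A 5-state machine:
        0   1  
>  q0   q1  q0 
   q1   q1  q2 
   q2   q3  q0 
   q3   q1  q4 
 * q4   q3  q0 
(> = start, * = accepting)

start=q0; accept=q4; q0-0>q1; q0-1>q0; q1-0>q1; q1-1>q2; q2-0>q3; q2-1>q0; q3-0>q1; q3-1>q4; q4-0>q3; q4-1>q0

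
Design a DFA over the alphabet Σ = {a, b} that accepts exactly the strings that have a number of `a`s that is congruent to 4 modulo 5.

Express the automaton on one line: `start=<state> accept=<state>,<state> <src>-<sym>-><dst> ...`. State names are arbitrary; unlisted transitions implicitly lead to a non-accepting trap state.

start=q0 accept=q4 q0-a->q1 q0-b->q0 q1-a->q2 q1-b->q1 q2-a->q3 q2-b->q2 q3-a->q4 q3-b->q3 q4-a->q0 q4-b->q4

The only thing that matters is how many `a`s have appeared, reduced mod 5. Use one state per residue: q0 for 0, …, q4 for 4. Reading `a` moves to the next residue; anything else stays put. q4 is accepting.
5 states suffice.
        a   b  
>  q0   q1  q0 
   q1   q2  q1 
   q2   q3  q2 
   q3   q4  q3 
 * q4   q0  q4 
(> = start, * = accepting)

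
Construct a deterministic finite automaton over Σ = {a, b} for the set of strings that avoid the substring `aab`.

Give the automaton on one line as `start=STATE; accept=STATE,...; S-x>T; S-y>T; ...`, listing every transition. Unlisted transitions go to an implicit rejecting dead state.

start=q0; accept=q0,q1,q2; q0-a>q1; q0-b>q0; q1-a>q2; q1-b>q0; q2-a>q2; q2-b>q3; q3-a>q3; q3-b>q3

Track partial matches of the forbidden pattern `aab`. State q3 is a dead state reached once `aab` has occurred; every other state accepts. q0 means no part of `aab` is currently matched.
With 4 states:
        a   b  
>* q0   q1  q0 
 * q1   q2  q0 
 * q2   q2  q3 
   q3   q3  q3 
(> = start, * = accepting)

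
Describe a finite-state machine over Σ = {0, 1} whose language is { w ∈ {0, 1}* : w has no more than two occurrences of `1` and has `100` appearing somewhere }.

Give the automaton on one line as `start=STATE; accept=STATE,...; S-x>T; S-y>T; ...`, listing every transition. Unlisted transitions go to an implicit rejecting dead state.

start=S0; accept=S4,S7; S0-0>S0; S0-1>S1; S1-0>S2; S1-1>S3; S2-0>S4; S2-1>S3; S3-0>S5; S3-1>S6; S4-0>S4; S4-1>S7; S5-0>S7; S5-1>S6; S6-0>S6; S6-1>S6; S7-0>S7; S7-1>S6

Handle the two conditions separately and then intersect. The first has 4 states tracking the count of `1`s, saturating at 3; the second has 4 states tracking whether and how much of `100` has been seen. A product state is a pair (one from each), accepting exactly when both do. Equivalent product states are then merged.
An 8-state machine:
        0   1  
>  S0   S0  S1 
   S1   S2  S3 
   S2   S4  S3 
   S3   S5  S6 
 * S4   S4  S7 
   S5   S7  S6 
   S6   S6  S6 
 * S7   S7  S6 
(> = start, * = accepting)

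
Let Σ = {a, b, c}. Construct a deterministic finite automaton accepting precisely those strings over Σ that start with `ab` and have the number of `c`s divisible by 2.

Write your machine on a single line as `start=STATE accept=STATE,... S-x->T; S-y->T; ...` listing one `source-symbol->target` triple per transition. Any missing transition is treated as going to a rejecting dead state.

Handle the two conditions separately and then intersect. One (4 states) tracks whether the input so far still matches the prefix `ab`; the other (2 states) tracks the count of `c`s modulo 2. Each combined state is a pair, one component from each; accept when both components accept.
6 states suffice.
        a   b   c  
>  S0   S1  S2  S3 
   S1   S2  S4  S3 
   S2   S2  S2  S3 
   S3   S3  S3  S2 
 * S4   S4  S4  S5 
   S5   S5  S5  S4 
(> = start, * = accepting)

start=S0; accept=S4; S0-a->S1; S0-b->S2; S0-c->S3; S1-a->S2; S1-b->S4; S1-c->S3; S2-a->S2; S2-b->S2; S2-c->S3; S3-a->S3; S3-b->S3; S3-c->S2; S4-a->S4; S4-b->S4; S4-c->S5; S5-a->S5; S5-b->S5; S5-c->S4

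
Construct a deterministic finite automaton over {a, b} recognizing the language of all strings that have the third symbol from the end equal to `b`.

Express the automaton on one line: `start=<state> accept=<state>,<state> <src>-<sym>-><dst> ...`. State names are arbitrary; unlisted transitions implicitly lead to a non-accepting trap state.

A DFA must remember the last 3 symbols (since which symbol is third-to-last isn't known until the input ends). Use one state per possible window of the last ≤3 symbols; accept from those whose window starts with `b`.
A 15-state machine:
          a    b  
>  q0     q1   q2 
   q1     q3   q4 
   q2     q5   q6 
   q3     q7   q8 
   q4     q9  q10 
   q5    q11  q12 
   q6    q13  q14 
   q7     q7   q8 
   q8     q9  q10 
   q9    q11  q12 
   q10   q13  q14 
 * q11    q7   q8 
 * q12    q9  q10 
 * q13   q11  q12 
 * q14   q13  q14 
(> = start, * = accepting)

start=q0 accept=q11,q12,q13,q14 q0-a->q1 q0-b->q2 q1-a->q3 q1-b->q4 q2-a->q5 q2-b->q6 q3-a->q7 q3-b->q8 q4-a->q9 q4-b->q10 q5-a->q11 q5-b->q12 q6-a->q13 q6-b->q14 q7-a->q7 q7-b->q8 q8-a->q9 q8-b->q10 q9-a->q11 q9-b->q12 q10-a->q13 q10-b->q14 q11-a->q7 q11-b->q8 q12-a->q9 q12-b->q10 q13-a->q11 q13-b->q12 q14-a->q13 q14-b->q14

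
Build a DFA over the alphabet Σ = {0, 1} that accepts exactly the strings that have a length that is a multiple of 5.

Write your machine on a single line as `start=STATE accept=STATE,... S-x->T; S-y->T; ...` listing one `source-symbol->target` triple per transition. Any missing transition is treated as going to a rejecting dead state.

start=s0; accept=s0; s0-0->s1; s0-1->s1; s1-0->s2; s1-1->s2; s2-0->s3; s2-1->s3; s3-0->s4; s3-1->s4; s4-0->s0; s4-1->s0

Only the length mod 5 matters, so use a 5-cycle: from any state, every input symbol moves to the next state, wrapping s4 back to s0. Mark s0 accepting.
        0   1  
>* s0   s1  s1 
   s1   s2  s2 
   s2   s3  s3 
   s3   s4  s4 
   s4   s0  s0 
(> = start, * = accepting)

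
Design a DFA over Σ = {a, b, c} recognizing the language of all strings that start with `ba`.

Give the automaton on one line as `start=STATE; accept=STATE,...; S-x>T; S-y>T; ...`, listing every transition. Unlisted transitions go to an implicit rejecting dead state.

Walk along `ba` while the input agrees: from q0 take `b` to q1, and so on. Any deviation drops to the rejecting sink q3. Once q2 is reached the prefix is confirmed and every continuation is accepted.
A 4-state machine:
        a   b   c  
>  q0   q3  q1  q3 
   q1   q2  q3  q3 
 * q2   q2  q2  q2 
   q3   q3  q3  q3 
(> = start, * = accepting)

start=q0; accept=q2; q0-a>q3; q0-b>q1; q0-c>q3; q1-a>q2; q1-b>q3; q1-c>q3; q2-a>q2; q2-b>q2; q2-c>q2; q3-a>q3; q3-b>q3; q3-c>q3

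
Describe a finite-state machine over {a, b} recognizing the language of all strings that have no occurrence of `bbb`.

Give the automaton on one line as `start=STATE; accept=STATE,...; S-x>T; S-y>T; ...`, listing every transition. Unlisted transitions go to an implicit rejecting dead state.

Track partial matches of the forbidden pattern `bbb`. State q3 is a dead state reached once `bbb` has occurred; every other state accepts. q0 means no part of `bbb` is currently matched.
4 states suffice.
        a   b  
>* q0   q0  q1 
 * q1   q0  q2 
 * q2   q0  q3 
   q3   q3  q3 
(> = start, * = accepting)

start=q0; accept=q0,q1,q2; q0-a>q0; q0-b>q1; q1-a>q0; q1-b>q2; q2-a>q0; q2-b>q3; q3-a>q3; q3-b>q3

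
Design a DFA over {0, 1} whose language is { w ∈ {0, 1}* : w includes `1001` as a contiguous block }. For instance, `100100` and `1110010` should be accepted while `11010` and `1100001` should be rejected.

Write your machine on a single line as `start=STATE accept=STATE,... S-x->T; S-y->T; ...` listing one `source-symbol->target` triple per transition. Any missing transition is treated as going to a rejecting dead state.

start=q0; accept=q4; q0-0->q0; q0-1->q1; q1-0->q2; q1-1->q1; q2-0->q3; q2-1->q1; q3-0->q0; q3-1->q4; q4-0->q4; q4-1->q4

Track how much of `1001` has been matched so far: state q0 is no progress, q4 is the absorbing accept state reached once `1001` has occurred. Intermediate states record partial matches; on a mismatch, fall back to the longest reusable overlap.
A 5-state machine:
        0   1  
>  q0   q0  q1 
   q1   q2  q1 
   q2   q3  q1 
   q3   q0  q4 
 * q4   q4  q4 
(> = start, * = accepting)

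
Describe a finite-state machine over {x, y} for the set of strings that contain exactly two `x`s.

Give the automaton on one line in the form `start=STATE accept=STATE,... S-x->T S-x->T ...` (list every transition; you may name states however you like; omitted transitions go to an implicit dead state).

start=q0 accept=q2 q0-x->q1 q0-y->q0 q1-x->q2 q1-y->q1 q2-x->q3 q2-y->q2 q3-x->q3 q3-y->q3

Only the number of `x`s matters, and only up to 3. Make a chain q0 → q1 → q2 → q3 advanced by each `x` (with q3 absorbing); every other symbol self-loops. The accepting set is {q2}.
        x   y  
>  q0   q1  q0 
   q1   q2  q1 
 * q2   q3  q2 
   q3   q3  q3 
(> = start, * = accepting)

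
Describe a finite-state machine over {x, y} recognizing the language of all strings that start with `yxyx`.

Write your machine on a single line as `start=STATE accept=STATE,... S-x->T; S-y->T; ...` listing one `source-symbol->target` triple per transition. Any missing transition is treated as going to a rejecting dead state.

start=S0; accept=S4; S0-x->S5; S0-y->S1; S1-x->S2; S1-y->S5; S2-x->S5; S2-y->S3; S3-x->S4; S3-y->S5; S4-x->S4; S4-y->S4; S5-x->S5; S5-y->S5

Check the first 4 symbols one by one: S0 through S3 record how many have matched `yxyx` so far; any wrong symbol goes to the dead state S5. After all 4 match we enter the accepting sink S4.
6 states suffice.
        x   y  
>  S0   S5  S1 
   S1   S2  S5 
   S2   S5  S3 
   S3   S4  S5 
 * S4   S4  S4 
   S5   S5  S5 
(> = start, * = accepting)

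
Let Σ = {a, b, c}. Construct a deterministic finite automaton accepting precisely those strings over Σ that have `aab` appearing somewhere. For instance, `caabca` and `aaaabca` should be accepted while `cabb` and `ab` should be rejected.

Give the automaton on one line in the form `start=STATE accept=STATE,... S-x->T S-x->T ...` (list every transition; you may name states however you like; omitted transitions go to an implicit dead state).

start=s0 accept=s3 s0-a->s1 s0-b->s0 s0-c->s0 s1-a->s2 s1-b->s0 s1-c->s0 s2-a->s2 s2-b->s3 s2-c->s0 s3-a->s3 s3-b->s3 s3-c->s3

States s0..s2 record the length of the longest prefix of `aab` that matches the current input suffix. Reaching s3 means `aab` has been seen, and we stay there forever. Accept from s3.
4 states suffice.
        a   b   c  
>  s0   s1  s0  s0 
   s1   s2  s0  s0 
   s2   s2  s3  s0 
 * s3   s3  s3  s3 
(> = start, * = accepting)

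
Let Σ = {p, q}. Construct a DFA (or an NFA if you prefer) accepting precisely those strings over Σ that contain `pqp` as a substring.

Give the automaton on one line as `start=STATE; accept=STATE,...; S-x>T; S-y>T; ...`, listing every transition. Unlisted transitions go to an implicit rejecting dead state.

Track how much of `pqp` has been matched so far: state A is no progress, D is the absorbing accept state reached once `pqp` has occurred. Intermediate states record partial matches; on a mismatch, fall back to the longest reusable overlap.
With 4 states:
       p  q 
>  A   B  A 
   B   B  C 
   C   D  A 
 * D   D  D 
(> = start, * = accepting)

start=A; accept=D; A-p>B; A-q>A; B-p>B; B-q>C; C-p>D; C-q>A; D-p>D; D-q>D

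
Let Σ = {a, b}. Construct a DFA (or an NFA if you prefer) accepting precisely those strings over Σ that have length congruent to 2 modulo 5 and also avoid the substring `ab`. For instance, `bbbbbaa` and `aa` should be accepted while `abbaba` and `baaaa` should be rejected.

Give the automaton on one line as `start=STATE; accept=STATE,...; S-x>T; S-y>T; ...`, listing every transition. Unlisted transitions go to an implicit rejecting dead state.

start=S0; accept=S3,S5; S0-a>S1; S0-b>S2; S1-a>S3; S1-b>S4; S2-a>S3; S2-b>S5; S3-a>S6; S3-b>S7; S4-a>S7; S4-b>S7; S5-a>S6; S5-b>S8; S6-a>S9; S6-b>S10; S7-a>S10; S7-b>S10; S8-a>S9; S8-b>S11; S9-a>S12; S9-b>S13; S10-a>S13; S10-b>S13; S11-a>S12; S11-b>S0; S12-a>S1; S12-b>S14; S13-a>S14; S13-b>S14; S14-a>S4; S14-b>S4

Handle the two conditions separately and then intersect. One (5 states) tracks the input length modulo 5; the other (3 states) tracks partial matches of the forbidden pattern `ab`. Each combined state is a pair, one component from each; accept when both components accept.
          a    b  
>  S0     S1   S2 
   S1     S3   S4 
   S2     S3   S5 
 * S3     S6   S7 
   S4     S7   S7 
 * S5     S6   S8 
   S6     S9  S10 
   S7    S10  S10 
   S8     S9  S11 
   S9    S12  S13 
   S10   S13  S13 
   S11   S12   S0 
   S12    S1  S14 
   S13   S14  S14 
   S14    S4   S4 
(> = start, * = accepting)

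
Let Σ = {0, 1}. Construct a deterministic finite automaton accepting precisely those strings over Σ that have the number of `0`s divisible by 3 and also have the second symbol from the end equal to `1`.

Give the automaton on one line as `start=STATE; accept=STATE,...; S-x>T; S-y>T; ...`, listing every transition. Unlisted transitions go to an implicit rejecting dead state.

Run two small machines in parallel and take their product. The first has 3 states tracking the count of `0`s modulo 3; the second has 7 states tracking the last 2 symbols read. A product state is a pair (one from each), accepting exactly when both do. Equivalent product states are then merged.
A 7-state machine:
        0   1  
>  q0   q1  q2 
   q1   q3  q1 
   q2   q1  q4 
   q3   q0  q5 
 * q4   q1  q4 
   q5   q6  q5 
 * q6   q1  q2 
(> = start, * = accepting)

start=q0; accept=q4,q6; q0-0>q1; q0-1>q2; q1-0>q3; q1-1>q1; q2-0>q1; q2-1>q4; q3-0>q0; q3-1>q5; q4-0>q1; q4-1>q4; q5-0>q6; q5-1>q5; q6-0>q1; q6-1>q2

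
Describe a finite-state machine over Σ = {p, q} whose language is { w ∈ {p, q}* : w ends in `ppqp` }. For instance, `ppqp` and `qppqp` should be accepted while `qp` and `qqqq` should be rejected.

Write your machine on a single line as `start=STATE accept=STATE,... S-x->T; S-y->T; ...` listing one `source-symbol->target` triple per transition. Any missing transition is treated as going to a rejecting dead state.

start=A; accept=E; A-p->B; A-q->A; B-p->C; B-q->A; C-p->C; C-q->D; D-p->E; D-q->A; E-p->C; E-q->A

Let each state record the length of the longest suffix of the input read so far that is also a prefix of `ppqp`. B means the last symbol is `p`; C means the last 2 symbols are `pp`; D means the last 3 symbols are `ppq`; E means the last 4 symbols are `ppqp`. Accept only at E, where the string currently ends in `ppqp`.
5 states suffice.
       p  q 
>  A   B  A 
   B   C  A 
   C   C  D 
   D   E  A 
 * E   C  A 
(> = start, * = accepting)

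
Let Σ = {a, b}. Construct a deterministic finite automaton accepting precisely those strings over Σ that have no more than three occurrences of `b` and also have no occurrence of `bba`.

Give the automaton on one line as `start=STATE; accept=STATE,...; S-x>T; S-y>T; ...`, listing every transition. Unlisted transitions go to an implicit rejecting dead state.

Handle the two conditions separately and then intersect. The first has 5 states tracking the count of `b`s, saturating at 4; the second has 4 states tracking partial matches of the forbidden pattern `bba`. A product state is a pair (one from each), accepting exactly when both do.
With 15 states:
          a    b  
>* q0     q0   q1 
 * q1     q2   q3 
 * q2     q2   q4 
 * q3     q5   q6 
 * q4     q7   q6 
   q5     q5   q8 
 * q6     q8   q9 
 * q7     q7  q10 
   q8     q8  q11 
   q9    q11   q9 
 * q10   q12   q9 
   q11   q11  q11 
 * q12   q12  q13 
   q13   q14   q9 
   q14   q14  q13 
(> = start, * = accepting)

start=q0; accept=q0,q1,q2,q3,q4,q6,q7,q10,q12; q0-a>q0; q0-b>q1; q1-a>q2; q1-b>q3; q2-a>q2; q2-b>q4; q3-a>q5; q3-b>q6; q4-a>q7; q4-b>q6; q5-a>q5; q5-b>q8; q6-a>q8; q6-b>q9; q7-a>q7; q7-b>q10; q8-a>q8; q8-b>q11; q9-a>q11; q9-b>q9; q10-a>q12; q10-b>q9; q11-a>q11; q11-b>q11; q12-a>q12; q12-b>q13; q13-a>q14; q13-b>q9; q14-a>q14; q14-b>q13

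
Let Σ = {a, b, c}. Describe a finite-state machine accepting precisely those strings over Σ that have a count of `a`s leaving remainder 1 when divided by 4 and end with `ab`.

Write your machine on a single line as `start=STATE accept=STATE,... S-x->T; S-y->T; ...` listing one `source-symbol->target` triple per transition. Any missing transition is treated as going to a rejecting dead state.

start=s0; accept=s3; s0-a->s1; s0-b->s0; s0-c->s0; s1-a->s2; s1-b->s3; s1-c->s4; s2-a->s5; s2-b->s2; s2-c->s2; s3-a->s2; s3-b->s4; s3-c->s4; s4-a->s2; s4-b->s4; s4-c->s4; s5-a->s0; s5-b->s5; s5-c->s5

Run two small machines in parallel and take their product. The first has 4 states tracking the count of `a`s modulo 4; the second has 3 states tracking how much of the suffix `ab` has currently been matched. A product state is a pair (one from each), accepting exactly when both do. Equivalent product states are then merged.
6 states suffice.
        a   b   c  
>  s0   s1  s0  s0 
   s1   s2  s3  s4 
   s2   s5  s2  s2 
 * s3   s2  s4  s4 
   s4   s2  s4  s4 
   s5   s0  s5  s5 
(> = start, * = accepting)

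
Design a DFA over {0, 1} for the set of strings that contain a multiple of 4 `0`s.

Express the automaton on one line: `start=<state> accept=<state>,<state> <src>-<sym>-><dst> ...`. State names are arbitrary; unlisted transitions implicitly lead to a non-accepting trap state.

Keep the running count of `0`s modulo 4: each `0` advances along the cycle S0 → S1 → S2 → S3 → S0 while other symbols loop. Accept at S0.
4 states suffice.
        0   1  
>* S0   S1  S0 
   S1   S2  S1 
   S2   S3  S2 
   S3   S0  S3 
(> = start, * = accepting)

start=S0 accept=S0 S0-0->S1 S0-1->S0 S1-0->S2 S1-1->S1 S2-0->S3 S2-1->S2 S3-0->S0 S3-1->S3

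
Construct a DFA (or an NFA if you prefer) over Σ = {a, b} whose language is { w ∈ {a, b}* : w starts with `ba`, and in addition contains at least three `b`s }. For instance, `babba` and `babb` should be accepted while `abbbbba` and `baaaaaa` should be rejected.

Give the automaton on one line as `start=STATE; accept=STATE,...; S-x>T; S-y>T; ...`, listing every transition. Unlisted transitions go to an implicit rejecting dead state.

Build one automaton per condition and run them in lockstep. One (4 states) tracks whether the input so far still matches the prefix `ba`; the other (5 states) tracks the count of `b`s, saturating at 4. Each combined state is a pair, one component from each; accept when both components accept.
With 11 states:
          a    b  
>  s0     s1   s2 
   s1     s1   s3 
   s2     s4   s5 
   s3     s3   s5 
   s4     s4   s6 
   s5     s5   s7 
   s6     s6   s8 
   s7     s7   s9 
 * s8     s8  s10 
   s9     s9   s9 
 * s10   s10  s10 
(> = start, * = accepting)

start=s0; accept=s8,s10; s0-a>s1; s0-b>s2; s1-a>s1; s1-b>s3; s2-a>s4; s2-b>s5; s3-a>s3; s3-b>s5; s4-a>s4; s4-b>s6; s5-a>s5; s5-b>s7; s6-a>s6; s6-b>s8; s7-a>s7; s7-b>s9; s8-a>s8; s8-b>s10; s9-a>s9; s9-b>s9; s10-a>s10; s10-b>s10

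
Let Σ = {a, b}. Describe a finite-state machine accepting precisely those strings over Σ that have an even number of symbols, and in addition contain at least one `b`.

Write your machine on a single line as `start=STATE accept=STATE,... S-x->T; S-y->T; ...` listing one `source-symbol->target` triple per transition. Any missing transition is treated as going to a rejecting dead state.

start=s0; accept=s3; s0-a->s1; s0-b->s2; s1-a->s0; s1-b->s3; s2-a->s3; s2-b->s3; s3-a->s2; s3-b->s2

Build one automaton per condition and run them in lockstep. The first has 2 states tracking the input length modulo 2; the second has 3 states tracking the count of `b`s, saturating at 2. A product state is a pair (one from each), accepting exactly when both do. After merging equivalent states the machine shrinks.
A 4-state machine:
        a   b  
>  s0   s1  s2 
   s1   s0  s3 
   s2   s3  s3 
 * s3   s2  s2 
(> = start, * = accepting)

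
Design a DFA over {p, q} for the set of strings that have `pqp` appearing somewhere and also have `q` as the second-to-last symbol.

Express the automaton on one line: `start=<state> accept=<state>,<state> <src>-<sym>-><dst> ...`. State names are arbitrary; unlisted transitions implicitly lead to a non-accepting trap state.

Build one automaton per condition and run them in lockstep. The first has 4 states tracking whether and how much of `pqp` has been seen; the second has 7 states tracking the last 2 symbols read. A product state is a pair (one from each), accepting exactly when both do.
          p    q  
>  S0     S1   S2 
   S1     S3   S4 
   S2     S5   S6 
   S3     S3   S4 
   S4     S7   S6 
   S5     S3   S4 
   S6     S5   S6 
 * S7     S8   S9 
   S8     S8   S9 
   S9     S7  S10 
 * S10    S7  S10 
(> = start, * = accepting)

start=S0 accept=S7,S10 S0-p->S1 S0-q->S2 S1-p->S3 S1-q->S4 S2-p->S5 S2-q->S6 S3-p->S3 S3-q->S4 S4-p->S7 S4-q->S6 S5-p->S3 S5-q->S4 S6-p->S5 S6-q->S6 S7-p->S8 S7-q->S9 S8-p->S8 S8-q->S9 S9-p->S7 S9-q->S10 S10-p->S7 S10-q->S10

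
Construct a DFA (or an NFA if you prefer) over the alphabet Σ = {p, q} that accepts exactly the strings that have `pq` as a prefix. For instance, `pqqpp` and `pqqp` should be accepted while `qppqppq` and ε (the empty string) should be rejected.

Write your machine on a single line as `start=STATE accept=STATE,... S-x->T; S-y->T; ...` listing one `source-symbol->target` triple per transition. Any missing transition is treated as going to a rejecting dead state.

start=A; accept=C; A-p->B; A-q->D; B-p->D; B-q->C; C-p->C; C-q->C; D-p->D; D-q->D

Check the first 2 symbols one by one: A through B record how many have matched `pq` so far; any wrong symbol goes to the dead state D. After all 2 match we enter the accepting sink C.
A 4-state machine:
       p  q 
>  A   B  D 
   B   D  C 
 * C   C  C 
   D   D  D 
(> = start, * = accepting)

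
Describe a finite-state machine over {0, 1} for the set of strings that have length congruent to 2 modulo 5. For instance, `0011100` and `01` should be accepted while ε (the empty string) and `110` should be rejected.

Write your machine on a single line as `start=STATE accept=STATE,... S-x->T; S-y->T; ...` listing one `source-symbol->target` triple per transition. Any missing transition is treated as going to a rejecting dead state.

start=q0; accept=q2; q0-0->q1; q0-1->q1; q1-0->q2; q1-1->q2; q2-0->q3; q2-1->q3; q3-0->q4; q3-1->q4; q4-0->q0; q4-1->q0

Only the length mod 5 matters, so use a 5-cycle: from any state, every input symbol moves to the next state, wrapping q4 back to q0. Mark q2 accepting.
A 5-state machine:
        0   1  
>  q0   q1  q1 
   q1   q2  q2 
 * q2   q3  q3 
   q3   q4  q4 
   q4   q0  q0 
(> = start, * = accepting)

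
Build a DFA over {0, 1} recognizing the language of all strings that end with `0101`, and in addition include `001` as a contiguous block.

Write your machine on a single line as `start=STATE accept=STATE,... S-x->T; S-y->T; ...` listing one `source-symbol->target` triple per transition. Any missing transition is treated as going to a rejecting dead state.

Build one automaton per condition and run them in lockstep. The first has 5 states tracking how much of the suffix `0101` has currently been matched; the second has 4 states tracking whether and how much of `001` has been seen. A product state is a pair (one from each), accepting exactly when both do.
With 11 states:
       0  1 
>  A   B  A 
   B   C  D 
   C   C  E 
   D   F  A 
   E   G  H 
   F   C  I 
   G   J  K 
   H   J  H 
   I   F  A 
   J   J  E 
 * K   G  H 
(> = start, * = accepting)

start=A; accept=K; A-0->B; A-1->A; B-0->C; B-1->D; C-0->C; C-1->E; D-0->F; D-1->A; E-0->G; E-1->H; F-0->C; F-1->I; G-0->J; G-1->K; H-0->J; H-1->H; I-0->F; I-1->A; J-0->J; J-1->E; K-0->G; K-1->H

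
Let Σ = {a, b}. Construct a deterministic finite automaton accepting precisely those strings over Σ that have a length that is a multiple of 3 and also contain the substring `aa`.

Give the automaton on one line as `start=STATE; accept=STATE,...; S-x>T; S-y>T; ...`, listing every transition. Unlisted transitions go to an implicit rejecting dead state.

Handle the two conditions separately and then intersect. One (3 states) tracks the input length modulo 3; the other (3 states) tracks whether and how much of `aa` has been seen. Each combined state is a pair, one component from each; accept when both components accept.
9 states suffice.
        a   b  
>  s0   s1  s2 
   s1   s3  s4 
   s2   s5  s4 
   s3   s6  s6 
   s4   s7  s0 
   s5   s6  s0 
 * s6   s8  s8 
   s7   s8  s2 
   s8   s3  s3 
(> = start, * = accepting)

start=s0; accept=s6; s0-a>s1; s0-b>s2; s1-a>s3; s1-b>s4; s2-a>s5; s2-b>s4; s3-a>s6; s3-b>s6; s4-a>s7; s4-b>s0; s5-a>s6; s5-b>s0; s6-a>s8; s6-b>s8; s7-a>s8; s7-b>s2; s8-a>s3; s8-b>s3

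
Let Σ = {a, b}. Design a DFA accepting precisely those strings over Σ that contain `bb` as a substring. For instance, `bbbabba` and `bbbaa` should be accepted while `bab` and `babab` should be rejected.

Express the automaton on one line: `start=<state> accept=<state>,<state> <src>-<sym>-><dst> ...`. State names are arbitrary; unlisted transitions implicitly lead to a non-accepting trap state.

start=q0 accept=q2 q0-a->q0 q0-b->q1 q1-a->q0 q1-b->q2 q2-a->q2 q2-b->q2

Track how much of `bb` has been matched so far: state q0 is no progress, q2 is the absorbing accept state reached once `bb` has occurred. Intermediate states record partial matches; on a mismatch, fall back to the longest reusable overlap.
        a   b  
>  q0   q0  q1 
   q1   q0  q2 
 * q2   q2  q2 
(> = start, * = accepting)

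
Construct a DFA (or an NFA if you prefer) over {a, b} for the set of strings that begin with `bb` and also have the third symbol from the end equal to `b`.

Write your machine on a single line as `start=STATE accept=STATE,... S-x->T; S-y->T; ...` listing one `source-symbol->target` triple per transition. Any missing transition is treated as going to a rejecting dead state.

start=S0; accept=S13,S14,S17,S18; S0-a->S1; S0-b->S2; S1-a->S3; S1-b->S4; S2-a->S5; S2-b->S6; S3-a->S7; S3-b->S8; S4-a->S9; S4-b->S10; S5-a->S11; S5-b->S12; S6-a->S13; S6-b->S14; S7-a->S7; S7-b->S8; S8-a->S9; S8-b->S10; S9-a->S11; S9-b->S12; S10-a->S15; S10-b->S16; S11-a->S7; S11-b->S8; S12-a->S9; S12-b->S10; S13-a->S17; S13-b->S18; S14-a->S13; S14-b->S14; S15-a->S11; S15-b->S12; S16-a->S15; S16-b->S16; S17-a->S19; S17-b->S20; S18-a->S21; S18-b->S22; S19-a->S19; S19-b->S20; S20-a->S21; S20-b->S22; S21-a->S17; S21-b->S18; S22-a->S13; S22-b->S14

Handle the two conditions separately and then intersect. One (4 states) tracks whether the input so far still matches the prefix `bb`; the other (15 states) tracks the last 3 symbols read. Each combined state is a pair, one component from each; accept when both components accept.
          a    b  
>  S0     S1   S2 
   S1     S3   S4 
   S2     S5   S6 
   S3     S7   S8 
   S4     S9  S10 
   S5    S11  S12 
   S6    S13  S14 
   S7     S7   S8 
   S8     S9  S10 
   S9    S11  S12 
   S10   S15  S16 
   S11    S7   S8 
   S12    S9  S10 
 * S13   S17  S18 
 * S14   S13  S14 
   S15   S11  S12 
   S16   S15  S16 
 * S17   S19  S20 
 * S18   S21  S22 
   S19   S19  S20 
   S20   S21  S22 
   S21   S17  S18 
   S22   S13  S14 
(> = start, * = accepting)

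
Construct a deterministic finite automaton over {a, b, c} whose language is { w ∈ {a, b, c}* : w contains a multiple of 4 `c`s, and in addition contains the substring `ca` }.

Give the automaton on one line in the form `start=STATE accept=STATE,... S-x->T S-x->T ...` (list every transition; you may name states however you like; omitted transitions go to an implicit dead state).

Handle the two conditions separately and then intersect. One (4 states) tracks the count of `c`s modulo 4; the other (3 states) tracks whether and how much of `ca` has been seen. Each combined state is a pair, one component from each; accept when both components accept.
A 12-state machine:
          a    b    c  
>  q0     q0   q0   q1 
   q1     q2   q3   q4 
   q2     q2   q2   q5 
   q3     q3   q3   q4 
   q4     q5   q6   q7 
   q5     q5   q5   q8 
   q6     q6   q6   q7 
   q7     q8   q9  q10 
   q8     q8   q8  q11 
   q9     q9   q9  q10 
   q10   q11   q0   q1 
 * q11   q11  q11   q2 
(> = start, * = accepting)

start=q0 accept=q11 q0-a->q0 q0-b->q0 q0-c->q1 q1-a->q2 q1-b->q3 q1-c->q4 q2-a->q2 q2-b->q2 q2-c->q5 q3-a->q3 q3-b->q3 q3-c->q4 q4-a->q5 q4-b->q6 q4-c->q7 q5-a->q5 q5-b->q5 q5-c->q8 q6-a->q6 q6-b->q6 q6-c->q7 q7-a->q8 q7-b->q9 q7-c->q10 q8-a->q8 q8-b->q8 q8-c->q11 q9-a->q9 q9-b->q9 q9-c->q10 q10-a->q11 q10-b->q0 q10-c->q1 q11-a->q11 q11-b->q11 q11-c->q2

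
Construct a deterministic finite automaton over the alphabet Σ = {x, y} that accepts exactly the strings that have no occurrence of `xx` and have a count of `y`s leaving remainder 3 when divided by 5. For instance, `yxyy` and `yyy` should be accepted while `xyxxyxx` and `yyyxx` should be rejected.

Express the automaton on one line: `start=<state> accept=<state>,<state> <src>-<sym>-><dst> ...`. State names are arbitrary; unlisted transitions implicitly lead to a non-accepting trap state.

Run two small machines in parallel and take their product. One (3 states) tracks partial matches of the forbidden pattern `xx`; the other (5 states) tracks the count of `y`s modulo 5. Each combined state is a pair, one component from each; accept when both components accept. After merging equivalent states the machine shrinks.
An 11-state machine:
          x    y  
>  q0     q1   q2 
   q1     q3   q2 
   q2     q4   q5 
   q3     q3   q3 
   q4     q3   q5 
   q5     q6   q7 
   q6     q3   q7 
 * q7     q8   q9 
 * q8     q3   q9 
   q9    q10   q0 
   q10    q3   q0 
(> = start, * = accepting)

start=q0 accept=q7,q8 q0-x->q1 q0-y->q2 q1-x->q3 q1-y->q2 q2-x->q4 q2-y->q5 q3-x->q3 q3-y->q3 q4-x->q3 q4-y->q5 q5-x->q6 q5-y->q7 q6-x->q3 q6-y->q7 q7-x->q8 q7-y->q9 q8-x->q3 q8-y->q9 q9-x->q10 q9-y->q0 q10-x->q3 q10-y->q0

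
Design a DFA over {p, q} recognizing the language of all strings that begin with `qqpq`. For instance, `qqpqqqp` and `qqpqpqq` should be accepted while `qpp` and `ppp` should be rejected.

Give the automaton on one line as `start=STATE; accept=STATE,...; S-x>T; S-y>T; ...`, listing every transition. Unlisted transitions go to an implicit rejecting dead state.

start=s0; accept=s4; s0-p>s5; s0-q>s1; s1-p>s5; s1-q>s2; s2-p>s3; s2-q>s5; s3-p>s5; s3-q>s4; s4-p>s4; s4-q>s4; s5-p>s5; s5-q>s5

Check the first 4 symbols one by one: s0 through s3 record how many have matched `qqpq` so far; any wrong symbol goes to the dead state s5. After all 4 match we enter the accepting sink s4.
        p   q  
>  s0   s5  s1 
   s1   s5  s2 
   s2   s3  s5 
   s3   s5  s4 
 * s4   s4  s4 
   s5   s5  s5 
(> = start, * = accepting)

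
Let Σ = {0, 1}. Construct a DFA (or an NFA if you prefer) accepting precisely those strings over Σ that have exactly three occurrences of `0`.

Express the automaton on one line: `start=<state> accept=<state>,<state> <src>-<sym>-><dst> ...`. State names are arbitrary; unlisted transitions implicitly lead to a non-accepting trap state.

Count `0`s, saturating at 4: states S0 through S3 mean 0 through 3 `0`s seen; S4 means more than 3. Each `0` increments (capped at S4); other symbols loop. Accept from {S3}.
With 5 states:
        0   1  
>  S0   S1  S0 
   S1   S2  S1 
   S2   S3  S2 
 * S3   S4  S3 
   S4   S4  S4 
(> = start, * = accepting)

start=S0 accept=S3 S0-0->S1 S0-1->S0 S1-0->S2 S1-1->S1 S2-0->S3 S2-1->S2 S3-0->S4 S3-1->S3 S4-0->S4 S4-1->S4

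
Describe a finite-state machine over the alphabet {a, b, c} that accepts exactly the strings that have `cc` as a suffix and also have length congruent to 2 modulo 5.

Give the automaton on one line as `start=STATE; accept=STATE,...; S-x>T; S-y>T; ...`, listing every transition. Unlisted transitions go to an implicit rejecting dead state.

Build one automaton per condition and run them in lockstep. One (3 states) tracks how much of the suffix `cc` has currently been matched; the other (5 states) tracks the input length modulo 5. Each combined state is a pair, one component from each; accept when both components accept. Equivalent product states are then merged.
        a   b   c  
>  q0   q1  q1  q2 
   q1   q3  q3  q3 
   q2   q3  q3  q4 
   q3   q5  q5  q5 
 * q4   q5  q5  q5 
   q5   q6  q6  q6 
   q6   q0  q0  q0 
(> = start, * = accepting)

start=q0; accept=q4; q0-a>q1; q0-b>q1; q0-c>q2; q1-a>q3; q1-b>q3; q1-c>q3; q2-a>q3; q2-b>q3; q2-c>q4; q3-a>q5; q3-b>q5; q3-c>q5; q4-a>q5; q4-b>q5; q4-c>q5; q5-a>q6; q5-b>q6; q5-c>q6; q6-a>q0; q6-b>q0; q6-c>q0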